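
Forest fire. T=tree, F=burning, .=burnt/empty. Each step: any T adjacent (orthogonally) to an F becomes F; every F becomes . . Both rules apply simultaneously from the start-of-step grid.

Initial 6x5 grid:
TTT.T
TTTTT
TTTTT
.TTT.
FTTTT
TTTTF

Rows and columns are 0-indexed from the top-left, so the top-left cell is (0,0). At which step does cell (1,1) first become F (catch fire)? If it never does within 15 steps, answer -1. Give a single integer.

Step 1: cell (1,1)='T' (+4 fires, +2 burnt)
Step 2: cell (1,1)='T' (+5 fires, +4 burnt)
Step 3: cell (1,1)='T' (+3 fires, +5 burnt)
Step 4: cell (1,1)='F' (+4 fires, +3 burnt)
  -> target ignites at step 4
Step 5: cell (1,1)='.' (+5 fires, +4 burnt)
Step 6: cell (1,1)='.' (+3 fires, +5 burnt)
Step 7: cell (1,1)='.' (+1 fires, +3 burnt)
Step 8: cell (1,1)='.' (+0 fires, +1 burnt)
  fire out at step 8

4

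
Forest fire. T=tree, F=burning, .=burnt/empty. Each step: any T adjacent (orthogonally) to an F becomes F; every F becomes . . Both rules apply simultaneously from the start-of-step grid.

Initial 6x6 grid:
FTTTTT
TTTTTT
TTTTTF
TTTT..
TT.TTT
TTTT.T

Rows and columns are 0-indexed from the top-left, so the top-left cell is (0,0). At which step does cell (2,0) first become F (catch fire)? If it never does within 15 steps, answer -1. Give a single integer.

Step 1: cell (2,0)='T' (+4 fires, +2 burnt)
Step 2: cell (2,0)='F' (+6 fires, +4 burnt)
  -> target ignites at step 2
Step 3: cell (2,0)='.' (+8 fires, +6 burnt)
Step 4: cell (2,0)='.' (+4 fires, +8 burnt)
Step 5: cell (2,0)='.' (+4 fires, +4 burnt)
Step 6: cell (2,0)='.' (+3 fires, +4 burnt)
Step 7: cell (2,0)='.' (+1 fires, +3 burnt)
Step 8: cell (2,0)='.' (+0 fires, +1 burnt)
  fire out at step 8

2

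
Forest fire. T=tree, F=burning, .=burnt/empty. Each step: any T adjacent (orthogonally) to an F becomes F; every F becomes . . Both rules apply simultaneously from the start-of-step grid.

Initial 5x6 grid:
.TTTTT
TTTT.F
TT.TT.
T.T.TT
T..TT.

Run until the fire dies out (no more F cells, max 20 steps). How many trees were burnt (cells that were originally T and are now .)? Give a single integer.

Answer: 19

Derivation:
Step 1: +1 fires, +1 burnt (F count now 1)
Step 2: +1 fires, +1 burnt (F count now 1)
Step 3: +1 fires, +1 burnt (F count now 1)
Step 4: +2 fires, +1 burnt (F count now 2)
Step 5: +3 fires, +2 burnt (F count now 3)
Step 6: +2 fires, +3 burnt (F count now 2)
Step 7: +3 fires, +2 burnt (F count now 3)
Step 8: +3 fires, +3 burnt (F count now 3)
Step 9: +2 fires, +3 burnt (F count now 2)
Step 10: +1 fires, +2 burnt (F count now 1)
Step 11: +0 fires, +1 burnt (F count now 0)
Fire out after step 11
Initially T: 20, now '.': 29
Total burnt (originally-T cells now '.'): 19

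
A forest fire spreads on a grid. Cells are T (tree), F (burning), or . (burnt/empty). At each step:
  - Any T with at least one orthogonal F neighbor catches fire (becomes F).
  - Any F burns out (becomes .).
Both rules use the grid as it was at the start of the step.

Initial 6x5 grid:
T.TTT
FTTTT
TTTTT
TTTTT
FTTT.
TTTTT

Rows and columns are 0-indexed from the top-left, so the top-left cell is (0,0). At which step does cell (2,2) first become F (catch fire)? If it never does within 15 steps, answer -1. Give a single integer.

Step 1: cell (2,2)='T' (+6 fires, +2 burnt)
Step 2: cell (2,2)='T' (+5 fires, +6 burnt)
Step 3: cell (2,2)='F' (+6 fires, +5 burnt)
  -> target ignites at step 3
Step 4: cell (2,2)='.' (+5 fires, +6 burnt)
Step 5: cell (2,2)='.' (+4 fires, +5 burnt)
Step 6: cell (2,2)='.' (+0 fires, +4 burnt)
  fire out at step 6

3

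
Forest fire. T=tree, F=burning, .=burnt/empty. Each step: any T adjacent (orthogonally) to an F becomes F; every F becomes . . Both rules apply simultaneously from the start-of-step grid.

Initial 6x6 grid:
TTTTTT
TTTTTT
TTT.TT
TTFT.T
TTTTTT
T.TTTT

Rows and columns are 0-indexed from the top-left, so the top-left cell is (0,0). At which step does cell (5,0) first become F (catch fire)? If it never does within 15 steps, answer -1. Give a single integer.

Step 1: cell (5,0)='T' (+4 fires, +1 burnt)
Step 2: cell (5,0)='T' (+6 fires, +4 burnt)
Step 3: cell (5,0)='T' (+7 fires, +6 burnt)
Step 4: cell (5,0)='F' (+7 fires, +7 burnt)
  -> target ignites at step 4
Step 5: cell (5,0)='.' (+6 fires, +7 burnt)
Step 6: cell (5,0)='.' (+2 fires, +6 burnt)
Step 7: cell (5,0)='.' (+0 fires, +2 burnt)
  fire out at step 7

4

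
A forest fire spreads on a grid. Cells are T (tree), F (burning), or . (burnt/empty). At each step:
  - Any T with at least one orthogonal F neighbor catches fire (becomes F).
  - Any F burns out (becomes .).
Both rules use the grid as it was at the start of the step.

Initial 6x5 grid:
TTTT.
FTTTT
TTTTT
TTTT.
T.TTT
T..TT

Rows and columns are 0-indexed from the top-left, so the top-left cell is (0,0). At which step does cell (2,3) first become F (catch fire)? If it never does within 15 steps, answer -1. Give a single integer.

Step 1: cell (2,3)='T' (+3 fires, +1 burnt)
Step 2: cell (2,3)='T' (+4 fires, +3 burnt)
Step 3: cell (2,3)='T' (+5 fires, +4 burnt)
Step 4: cell (2,3)='F' (+5 fires, +5 burnt)
  -> target ignites at step 4
Step 5: cell (2,3)='.' (+3 fires, +5 burnt)
Step 6: cell (2,3)='.' (+1 fires, +3 burnt)
Step 7: cell (2,3)='.' (+2 fires, +1 burnt)
Step 8: cell (2,3)='.' (+1 fires, +2 burnt)
Step 9: cell (2,3)='.' (+0 fires, +1 burnt)
  fire out at step 9

4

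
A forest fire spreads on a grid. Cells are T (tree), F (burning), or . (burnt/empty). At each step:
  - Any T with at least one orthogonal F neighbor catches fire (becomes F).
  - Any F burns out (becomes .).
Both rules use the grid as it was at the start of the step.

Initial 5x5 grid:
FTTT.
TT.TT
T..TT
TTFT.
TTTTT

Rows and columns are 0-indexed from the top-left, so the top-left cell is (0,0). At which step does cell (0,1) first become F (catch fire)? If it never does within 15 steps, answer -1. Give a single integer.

Step 1: cell (0,1)='F' (+5 fires, +2 burnt)
  -> target ignites at step 1
Step 2: cell (0,1)='.' (+7 fires, +5 burnt)
Step 3: cell (0,1)='.' (+5 fires, +7 burnt)
Step 4: cell (0,1)='.' (+1 fires, +5 burnt)
Step 5: cell (0,1)='.' (+0 fires, +1 burnt)
  fire out at step 5

1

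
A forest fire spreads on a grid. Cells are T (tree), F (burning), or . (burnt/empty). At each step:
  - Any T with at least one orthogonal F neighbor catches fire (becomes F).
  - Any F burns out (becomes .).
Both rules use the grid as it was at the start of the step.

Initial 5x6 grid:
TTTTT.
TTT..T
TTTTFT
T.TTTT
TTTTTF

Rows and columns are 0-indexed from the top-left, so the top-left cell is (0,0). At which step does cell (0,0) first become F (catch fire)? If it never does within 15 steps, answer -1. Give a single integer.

Step 1: cell (0,0)='T' (+5 fires, +2 burnt)
Step 2: cell (0,0)='T' (+4 fires, +5 burnt)
Step 3: cell (0,0)='T' (+4 fires, +4 burnt)
Step 4: cell (0,0)='T' (+4 fires, +4 burnt)
Step 5: cell (0,0)='T' (+5 fires, +4 burnt)
Step 6: cell (0,0)='F' (+2 fires, +5 burnt)
  -> target ignites at step 6
Step 7: cell (0,0)='.' (+0 fires, +2 burnt)
  fire out at step 7

6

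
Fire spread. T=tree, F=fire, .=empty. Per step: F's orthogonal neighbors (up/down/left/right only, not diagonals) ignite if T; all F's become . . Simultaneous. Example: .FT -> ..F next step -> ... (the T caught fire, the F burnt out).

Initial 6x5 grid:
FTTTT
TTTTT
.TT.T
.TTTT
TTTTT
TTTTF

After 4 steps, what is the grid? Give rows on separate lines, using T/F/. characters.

Step 1: 4 trees catch fire, 2 burn out
  .FTTT
  FTTTT
  .TT.T
  .TTTT
  TTTTF
  TTTF.
Step 2: 5 trees catch fire, 4 burn out
  ..FTT
  .FTTT
  .TT.T
  .TTTF
  TTTF.
  TTF..
Step 3: 7 trees catch fire, 5 burn out
  ...FT
  ..FTT
  .FT.F
  .TTF.
  TTF..
  TF...
Step 4: 8 trees catch fire, 7 burn out
  ....F
  ...FF
  ..F..
  .FF..
  TF...
  F....

....F
...FF
..F..
.FF..
TF...
F....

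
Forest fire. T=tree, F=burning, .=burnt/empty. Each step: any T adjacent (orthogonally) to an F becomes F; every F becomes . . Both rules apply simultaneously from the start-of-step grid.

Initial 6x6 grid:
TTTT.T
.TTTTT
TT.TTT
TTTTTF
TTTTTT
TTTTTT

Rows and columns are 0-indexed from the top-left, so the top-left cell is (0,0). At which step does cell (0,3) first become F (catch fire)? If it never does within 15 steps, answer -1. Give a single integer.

Step 1: cell (0,3)='T' (+3 fires, +1 burnt)
Step 2: cell (0,3)='T' (+5 fires, +3 burnt)
Step 3: cell (0,3)='T' (+6 fires, +5 burnt)
Step 4: cell (0,3)='T' (+4 fires, +6 burnt)
Step 5: cell (0,3)='F' (+6 fires, +4 burnt)
  -> target ignites at step 5
Step 6: cell (0,3)='.' (+5 fires, +6 burnt)
Step 7: cell (0,3)='.' (+2 fires, +5 burnt)
Step 8: cell (0,3)='.' (+1 fires, +2 burnt)
Step 9: cell (0,3)='.' (+0 fires, +1 burnt)
  fire out at step 9

5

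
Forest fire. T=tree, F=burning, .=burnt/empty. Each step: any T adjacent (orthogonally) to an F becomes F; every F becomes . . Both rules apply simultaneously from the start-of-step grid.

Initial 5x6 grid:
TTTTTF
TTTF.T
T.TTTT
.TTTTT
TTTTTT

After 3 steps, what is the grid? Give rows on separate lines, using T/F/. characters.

Step 1: 5 trees catch fire, 2 burn out
  TTTFF.
  TTF..F
  T.TFTT
  .TTTTT
  TTTTTT
Step 2: 6 trees catch fire, 5 burn out
  TTF...
  TF....
  T.F.FF
  .TTFTT
  TTTTTT
Step 3: 6 trees catch fire, 6 burn out
  TF....
  F.....
  T.....
  .TF.FF
  TTTFTT

TF....
F.....
T.....
.TF.FF
TTTFTT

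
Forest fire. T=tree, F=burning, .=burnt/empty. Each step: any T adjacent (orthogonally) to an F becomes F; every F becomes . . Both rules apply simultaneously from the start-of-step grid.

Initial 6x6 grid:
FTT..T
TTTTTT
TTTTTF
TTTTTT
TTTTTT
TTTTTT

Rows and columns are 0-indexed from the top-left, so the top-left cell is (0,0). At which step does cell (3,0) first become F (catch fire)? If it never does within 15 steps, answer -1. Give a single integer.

Step 1: cell (3,0)='T' (+5 fires, +2 burnt)
Step 2: cell (3,0)='T' (+8 fires, +5 burnt)
Step 3: cell (3,0)='F' (+8 fires, +8 burnt)
  -> target ignites at step 3
Step 4: cell (3,0)='.' (+5 fires, +8 burnt)
Step 5: cell (3,0)='.' (+4 fires, +5 burnt)
Step 6: cell (3,0)='.' (+2 fires, +4 burnt)
Step 7: cell (3,0)='.' (+0 fires, +2 burnt)
  fire out at step 7

3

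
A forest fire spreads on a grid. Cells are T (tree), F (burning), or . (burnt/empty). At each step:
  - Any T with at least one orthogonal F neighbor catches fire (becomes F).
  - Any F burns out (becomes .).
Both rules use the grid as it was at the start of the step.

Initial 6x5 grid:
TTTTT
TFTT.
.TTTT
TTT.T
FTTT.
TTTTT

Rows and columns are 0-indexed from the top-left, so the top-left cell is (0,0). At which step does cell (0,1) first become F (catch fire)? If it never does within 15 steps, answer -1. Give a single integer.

Step 1: cell (0,1)='F' (+7 fires, +2 burnt)
  -> target ignites at step 1
Step 2: cell (0,1)='.' (+7 fires, +7 burnt)
Step 3: cell (0,1)='.' (+5 fires, +7 burnt)
Step 4: cell (0,1)='.' (+3 fires, +5 burnt)
Step 5: cell (0,1)='.' (+2 fires, +3 burnt)
Step 6: cell (0,1)='.' (+0 fires, +2 burnt)
  fire out at step 6

1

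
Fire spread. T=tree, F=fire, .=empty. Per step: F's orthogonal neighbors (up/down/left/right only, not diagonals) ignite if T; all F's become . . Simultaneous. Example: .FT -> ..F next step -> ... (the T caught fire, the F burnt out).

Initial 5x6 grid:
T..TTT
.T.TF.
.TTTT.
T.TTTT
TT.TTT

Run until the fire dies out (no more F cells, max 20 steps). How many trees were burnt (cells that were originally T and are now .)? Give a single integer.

Step 1: +3 fires, +1 burnt (F count now 3)
Step 2: +4 fires, +3 burnt (F count now 4)
Step 3: +4 fires, +4 burnt (F count now 4)
Step 4: +4 fires, +4 burnt (F count now 4)
Step 5: +1 fires, +4 burnt (F count now 1)
Step 6: +0 fires, +1 burnt (F count now 0)
Fire out after step 6
Initially T: 20, now '.': 26
Total burnt (originally-T cells now '.'): 16

Answer: 16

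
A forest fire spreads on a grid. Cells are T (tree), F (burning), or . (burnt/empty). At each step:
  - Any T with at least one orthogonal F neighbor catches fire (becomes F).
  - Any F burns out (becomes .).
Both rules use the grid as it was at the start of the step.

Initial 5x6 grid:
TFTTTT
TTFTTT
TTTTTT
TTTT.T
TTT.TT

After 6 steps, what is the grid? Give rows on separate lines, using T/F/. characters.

Step 1: 5 trees catch fire, 2 burn out
  F.FTTT
  TF.FTT
  TTFTTT
  TTTT.T
  TTT.TT
Step 2: 6 trees catch fire, 5 burn out
  ...FTT
  F...FT
  TF.FTT
  TTFT.T
  TTT.TT
Step 3: 7 trees catch fire, 6 burn out
  ....FT
  .....F
  F...FT
  TF.F.T
  TTF.TT
Step 4: 4 trees catch fire, 7 burn out
  .....F
  ......
  .....F
  F....T
  TF..TT
Step 5: 2 trees catch fire, 4 burn out
  ......
  ......
  ......
  .....F
  F...TT
Step 6: 1 trees catch fire, 2 burn out
  ......
  ......
  ......
  ......
  ....TF

......
......
......
......
....TF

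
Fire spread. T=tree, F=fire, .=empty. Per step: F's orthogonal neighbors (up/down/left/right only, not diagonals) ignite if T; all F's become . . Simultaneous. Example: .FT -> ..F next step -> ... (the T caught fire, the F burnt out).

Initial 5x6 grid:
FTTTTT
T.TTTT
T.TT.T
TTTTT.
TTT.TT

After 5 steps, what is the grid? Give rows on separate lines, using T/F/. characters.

Step 1: 2 trees catch fire, 1 burn out
  .FTTTT
  F.TTTT
  T.TT.T
  TTTTT.
  TTT.TT
Step 2: 2 trees catch fire, 2 burn out
  ..FTTT
  ..TTTT
  F.TT.T
  TTTTT.
  TTT.TT
Step 3: 3 trees catch fire, 2 burn out
  ...FTT
  ..FTTT
  ..TT.T
  FTTTT.
  TTT.TT
Step 4: 5 trees catch fire, 3 burn out
  ....FT
  ...FTT
  ..FT.T
  .FTTT.
  FTT.TT
Step 5: 5 trees catch fire, 5 burn out
  .....F
  ....FT
  ...F.T
  ..FTT.
  .FT.TT

.....F
....FT
...F.T
..FTT.
.FT.TT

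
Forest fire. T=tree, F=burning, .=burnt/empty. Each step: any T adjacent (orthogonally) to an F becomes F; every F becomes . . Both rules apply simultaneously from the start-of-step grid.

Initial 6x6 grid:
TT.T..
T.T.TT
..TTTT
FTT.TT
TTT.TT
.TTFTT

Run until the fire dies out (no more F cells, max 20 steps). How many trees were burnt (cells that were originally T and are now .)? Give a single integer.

Step 1: +4 fires, +2 burnt (F count now 4)
Step 2: +6 fires, +4 burnt (F count now 6)
Step 3: +3 fires, +6 burnt (F count now 3)
Step 4: +4 fires, +3 burnt (F count now 4)
Step 5: +2 fires, +4 burnt (F count now 2)
Step 6: +1 fires, +2 burnt (F count now 1)
Step 7: +0 fires, +1 burnt (F count now 0)
Fire out after step 7
Initially T: 24, now '.': 32
Total burnt (originally-T cells now '.'): 20

Answer: 20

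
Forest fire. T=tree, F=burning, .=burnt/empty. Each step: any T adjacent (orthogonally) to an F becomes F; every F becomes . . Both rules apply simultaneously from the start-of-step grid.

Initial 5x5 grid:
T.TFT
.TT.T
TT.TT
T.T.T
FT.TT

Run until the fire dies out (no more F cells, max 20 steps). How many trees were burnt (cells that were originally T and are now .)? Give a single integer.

Answer: 14

Derivation:
Step 1: +4 fires, +2 burnt (F count now 4)
Step 2: +3 fires, +4 burnt (F count now 3)
Step 3: +3 fires, +3 burnt (F count now 3)
Step 4: +2 fires, +3 burnt (F count now 2)
Step 5: +1 fires, +2 burnt (F count now 1)
Step 6: +1 fires, +1 burnt (F count now 1)
Step 7: +0 fires, +1 burnt (F count now 0)
Fire out after step 7
Initially T: 16, now '.': 23
Total burnt (originally-T cells now '.'): 14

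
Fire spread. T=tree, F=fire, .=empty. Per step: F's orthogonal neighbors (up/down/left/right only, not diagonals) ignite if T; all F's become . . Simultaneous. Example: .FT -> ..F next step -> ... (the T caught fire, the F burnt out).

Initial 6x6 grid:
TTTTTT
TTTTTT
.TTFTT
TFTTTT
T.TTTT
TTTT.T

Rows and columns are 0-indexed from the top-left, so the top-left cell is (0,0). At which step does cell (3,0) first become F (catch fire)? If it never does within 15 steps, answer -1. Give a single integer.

Step 1: cell (3,0)='F' (+7 fires, +2 burnt)
  -> target ignites at step 1
Step 2: cell (3,0)='.' (+9 fires, +7 burnt)
Step 3: cell (3,0)='.' (+10 fires, +9 burnt)
Step 4: cell (3,0)='.' (+4 fires, +10 burnt)
Step 5: cell (3,0)='.' (+1 fires, +4 burnt)
Step 6: cell (3,0)='.' (+0 fires, +1 burnt)
  fire out at step 6

1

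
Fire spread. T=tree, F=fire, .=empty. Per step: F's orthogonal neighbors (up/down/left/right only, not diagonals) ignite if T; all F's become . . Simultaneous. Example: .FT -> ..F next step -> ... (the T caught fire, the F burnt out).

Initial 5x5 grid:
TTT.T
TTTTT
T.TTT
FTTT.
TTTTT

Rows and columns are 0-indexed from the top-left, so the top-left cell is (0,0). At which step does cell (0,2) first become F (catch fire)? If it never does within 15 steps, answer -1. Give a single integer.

Step 1: cell (0,2)='T' (+3 fires, +1 burnt)
Step 2: cell (0,2)='T' (+3 fires, +3 burnt)
Step 3: cell (0,2)='T' (+5 fires, +3 burnt)
Step 4: cell (0,2)='T' (+4 fires, +5 burnt)
Step 5: cell (0,2)='F' (+4 fires, +4 burnt)
  -> target ignites at step 5
Step 6: cell (0,2)='.' (+1 fires, +4 burnt)
Step 7: cell (0,2)='.' (+1 fires, +1 burnt)
Step 8: cell (0,2)='.' (+0 fires, +1 burnt)
  fire out at step 8

5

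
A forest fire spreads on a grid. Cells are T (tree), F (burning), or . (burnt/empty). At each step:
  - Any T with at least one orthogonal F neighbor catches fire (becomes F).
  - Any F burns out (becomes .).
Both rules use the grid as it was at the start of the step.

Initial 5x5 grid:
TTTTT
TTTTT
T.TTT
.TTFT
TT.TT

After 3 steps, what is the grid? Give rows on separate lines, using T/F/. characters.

Step 1: 4 trees catch fire, 1 burn out
  TTTTT
  TTTTT
  T.TFT
  .TF.F
  TT.FT
Step 2: 5 trees catch fire, 4 burn out
  TTTTT
  TTTFT
  T.F.F
  .F...
  TT..F
Step 3: 4 trees catch fire, 5 burn out
  TTTFT
  TTF.F
  T....
  .....
  TF...

TTTFT
TTF.F
T....
.....
TF...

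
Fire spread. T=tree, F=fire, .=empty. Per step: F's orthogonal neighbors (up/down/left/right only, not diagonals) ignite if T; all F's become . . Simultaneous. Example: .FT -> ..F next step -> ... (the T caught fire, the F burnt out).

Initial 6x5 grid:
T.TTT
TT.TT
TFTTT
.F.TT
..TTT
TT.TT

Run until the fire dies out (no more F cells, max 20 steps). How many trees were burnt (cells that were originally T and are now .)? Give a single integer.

Answer: 19

Derivation:
Step 1: +3 fires, +2 burnt (F count now 3)
Step 2: +2 fires, +3 burnt (F count now 2)
Step 3: +4 fires, +2 burnt (F count now 4)
Step 4: +4 fires, +4 burnt (F count now 4)
Step 5: +5 fires, +4 burnt (F count now 5)
Step 6: +1 fires, +5 burnt (F count now 1)
Step 7: +0 fires, +1 burnt (F count now 0)
Fire out after step 7
Initially T: 21, now '.': 28
Total burnt (originally-T cells now '.'): 19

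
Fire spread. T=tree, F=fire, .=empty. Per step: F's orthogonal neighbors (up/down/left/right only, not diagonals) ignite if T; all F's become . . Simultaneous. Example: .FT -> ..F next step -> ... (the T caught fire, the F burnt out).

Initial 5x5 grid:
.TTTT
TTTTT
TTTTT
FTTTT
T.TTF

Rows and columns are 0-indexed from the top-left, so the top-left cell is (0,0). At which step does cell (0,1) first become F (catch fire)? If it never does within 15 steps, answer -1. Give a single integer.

Step 1: cell (0,1)='T' (+5 fires, +2 burnt)
Step 2: cell (0,1)='T' (+6 fires, +5 burnt)
Step 3: cell (0,1)='T' (+4 fires, +6 burnt)
Step 4: cell (0,1)='F' (+4 fires, +4 burnt)
  -> target ignites at step 4
Step 5: cell (0,1)='.' (+2 fires, +4 burnt)
Step 6: cell (0,1)='.' (+0 fires, +2 burnt)
  fire out at step 6

4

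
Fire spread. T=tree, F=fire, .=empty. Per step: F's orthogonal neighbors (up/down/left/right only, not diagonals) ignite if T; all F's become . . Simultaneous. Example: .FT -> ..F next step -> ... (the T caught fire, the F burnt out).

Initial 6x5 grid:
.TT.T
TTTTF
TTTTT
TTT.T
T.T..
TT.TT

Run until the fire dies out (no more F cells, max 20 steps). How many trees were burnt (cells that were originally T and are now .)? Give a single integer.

Answer: 20

Derivation:
Step 1: +3 fires, +1 burnt (F count now 3)
Step 2: +3 fires, +3 burnt (F count now 3)
Step 3: +3 fires, +3 burnt (F count now 3)
Step 4: +4 fires, +3 burnt (F count now 4)
Step 5: +3 fires, +4 burnt (F count now 3)
Step 6: +1 fires, +3 burnt (F count now 1)
Step 7: +1 fires, +1 burnt (F count now 1)
Step 8: +1 fires, +1 burnt (F count now 1)
Step 9: +1 fires, +1 burnt (F count now 1)
Step 10: +0 fires, +1 burnt (F count now 0)
Fire out after step 10
Initially T: 22, now '.': 28
Total burnt (originally-T cells now '.'): 20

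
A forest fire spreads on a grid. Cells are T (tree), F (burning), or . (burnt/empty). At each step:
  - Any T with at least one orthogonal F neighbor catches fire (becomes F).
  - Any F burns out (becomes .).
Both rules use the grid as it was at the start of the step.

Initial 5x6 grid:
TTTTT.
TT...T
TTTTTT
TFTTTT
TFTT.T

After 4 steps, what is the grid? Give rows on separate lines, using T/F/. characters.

Step 1: 5 trees catch fire, 2 burn out
  TTTTT.
  TT...T
  TFTTTT
  F.FTTT
  F.FT.T
Step 2: 5 trees catch fire, 5 burn out
  TTTTT.
  TF...T
  F.FTTT
  ...FTT
  ...F.T
Step 3: 4 trees catch fire, 5 burn out
  TFTTT.
  F....T
  ...FTT
  ....FT
  .....T
Step 4: 4 trees catch fire, 4 burn out
  F.FTT.
  .....T
  ....FT
  .....F
  .....T

F.FTT.
.....T
....FT
.....F
.....T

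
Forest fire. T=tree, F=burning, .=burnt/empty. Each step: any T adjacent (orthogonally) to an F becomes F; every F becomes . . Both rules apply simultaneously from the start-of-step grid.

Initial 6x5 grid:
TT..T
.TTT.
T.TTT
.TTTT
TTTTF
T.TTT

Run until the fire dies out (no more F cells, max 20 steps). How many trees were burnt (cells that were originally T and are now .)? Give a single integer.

Step 1: +3 fires, +1 burnt (F count now 3)
Step 2: +4 fires, +3 burnt (F count now 4)
Step 3: +4 fires, +4 burnt (F count now 4)
Step 4: +4 fires, +4 burnt (F count now 4)
Step 5: +2 fires, +4 burnt (F count now 2)
Step 6: +1 fires, +2 burnt (F count now 1)
Step 7: +1 fires, +1 burnt (F count now 1)
Step 8: +1 fires, +1 burnt (F count now 1)
Step 9: +0 fires, +1 burnt (F count now 0)
Fire out after step 9
Initially T: 22, now '.': 28
Total burnt (originally-T cells now '.'): 20

Answer: 20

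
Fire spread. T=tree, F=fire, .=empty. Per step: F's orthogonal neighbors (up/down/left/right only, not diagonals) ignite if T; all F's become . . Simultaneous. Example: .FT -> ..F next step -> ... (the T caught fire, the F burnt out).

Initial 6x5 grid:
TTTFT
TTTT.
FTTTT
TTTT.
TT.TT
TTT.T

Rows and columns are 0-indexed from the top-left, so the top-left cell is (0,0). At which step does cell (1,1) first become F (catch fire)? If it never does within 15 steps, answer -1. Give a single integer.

Step 1: cell (1,1)='T' (+6 fires, +2 burnt)
Step 2: cell (1,1)='F' (+8 fires, +6 burnt)
  -> target ignites at step 2
Step 3: cell (1,1)='.' (+5 fires, +8 burnt)
Step 4: cell (1,1)='.' (+2 fires, +5 burnt)
Step 5: cell (1,1)='.' (+2 fires, +2 burnt)
Step 6: cell (1,1)='.' (+1 fires, +2 burnt)
Step 7: cell (1,1)='.' (+0 fires, +1 burnt)
  fire out at step 7

2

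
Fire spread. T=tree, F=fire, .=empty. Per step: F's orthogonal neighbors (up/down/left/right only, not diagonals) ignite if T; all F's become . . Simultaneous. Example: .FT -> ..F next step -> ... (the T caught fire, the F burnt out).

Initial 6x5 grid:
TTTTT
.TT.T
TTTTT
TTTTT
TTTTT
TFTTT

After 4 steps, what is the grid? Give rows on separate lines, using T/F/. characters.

Step 1: 3 trees catch fire, 1 burn out
  TTTTT
  .TT.T
  TTTTT
  TTTTT
  TFTTT
  F.FTT
Step 2: 4 trees catch fire, 3 burn out
  TTTTT
  .TT.T
  TTTTT
  TFTTT
  F.FTT
  ...FT
Step 3: 5 trees catch fire, 4 burn out
  TTTTT
  .TT.T
  TFTTT
  F.FTT
  ...FT
  ....F
Step 4: 5 trees catch fire, 5 burn out
  TTTTT
  .FT.T
  F.FTT
  ...FT
  ....F
  .....

TTTTT
.FT.T
F.FTT
...FT
....F
.....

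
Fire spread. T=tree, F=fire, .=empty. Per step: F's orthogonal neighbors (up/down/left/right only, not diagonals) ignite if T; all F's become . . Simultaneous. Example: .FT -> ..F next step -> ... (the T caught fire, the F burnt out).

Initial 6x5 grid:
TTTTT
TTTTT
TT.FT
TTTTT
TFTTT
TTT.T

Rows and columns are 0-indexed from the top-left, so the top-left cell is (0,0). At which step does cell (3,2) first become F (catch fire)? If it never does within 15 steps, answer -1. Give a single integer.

Step 1: cell (3,2)='T' (+7 fires, +2 burnt)
Step 2: cell (3,2)='F' (+10 fires, +7 burnt)
  -> target ignites at step 2
Step 3: cell (3,2)='.' (+5 fires, +10 burnt)
Step 4: cell (3,2)='.' (+3 fires, +5 burnt)
Step 5: cell (3,2)='.' (+1 fires, +3 burnt)
Step 6: cell (3,2)='.' (+0 fires, +1 burnt)
  fire out at step 6

2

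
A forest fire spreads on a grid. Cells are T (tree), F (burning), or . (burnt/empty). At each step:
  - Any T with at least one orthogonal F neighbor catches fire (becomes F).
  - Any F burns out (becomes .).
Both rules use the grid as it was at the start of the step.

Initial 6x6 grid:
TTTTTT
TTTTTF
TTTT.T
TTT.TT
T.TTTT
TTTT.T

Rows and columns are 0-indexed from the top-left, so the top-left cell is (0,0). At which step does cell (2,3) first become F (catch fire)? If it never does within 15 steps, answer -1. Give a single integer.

Step 1: cell (2,3)='T' (+3 fires, +1 burnt)
Step 2: cell (2,3)='T' (+3 fires, +3 burnt)
Step 3: cell (2,3)='F' (+5 fires, +3 burnt)
  -> target ignites at step 3
Step 4: cell (2,3)='.' (+5 fires, +5 burnt)
Step 5: cell (2,3)='.' (+5 fires, +5 burnt)
Step 6: cell (2,3)='.' (+5 fires, +5 burnt)
Step 7: cell (2,3)='.' (+2 fires, +5 burnt)
Step 8: cell (2,3)='.' (+2 fires, +2 burnt)
Step 9: cell (2,3)='.' (+1 fires, +2 burnt)
Step 10: cell (2,3)='.' (+0 fires, +1 burnt)
  fire out at step 10

3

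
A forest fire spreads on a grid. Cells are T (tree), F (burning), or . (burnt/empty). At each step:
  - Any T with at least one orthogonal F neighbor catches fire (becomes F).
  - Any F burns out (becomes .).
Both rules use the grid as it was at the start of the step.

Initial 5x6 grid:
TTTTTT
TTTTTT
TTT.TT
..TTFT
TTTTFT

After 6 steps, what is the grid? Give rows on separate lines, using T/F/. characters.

Step 1: 5 trees catch fire, 2 burn out
  TTTTTT
  TTTTTT
  TTT.FT
  ..TF.F
  TTTF.F
Step 2: 4 trees catch fire, 5 burn out
  TTTTTT
  TTTTFT
  TTT..F
  ..F...
  TTF...
Step 3: 5 trees catch fire, 4 burn out
  TTTTFT
  TTTF.F
  TTF...
  ......
  TF....
Step 4: 5 trees catch fire, 5 burn out
  TTTF.F
  TTF...
  TF....
  ......
  F.....
Step 5: 3 trees catch fire, 5 burn out
  TTF...
  TF....
  F.....
  ......
  ......
Step 6: 2 trees catch fire, 3 burn out
  TF....
  F.....
  ......
  ......
  ......

TF....
F.....
......
......
......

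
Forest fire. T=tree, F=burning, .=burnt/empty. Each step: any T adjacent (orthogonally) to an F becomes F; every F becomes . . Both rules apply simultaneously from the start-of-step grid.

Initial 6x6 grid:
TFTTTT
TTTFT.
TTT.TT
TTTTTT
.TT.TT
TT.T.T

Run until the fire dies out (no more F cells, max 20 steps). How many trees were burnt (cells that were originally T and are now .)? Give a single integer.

Answer: 27

Derivation:
Step 1: +6 fires, +2 burnt (F count now 6)
Step 2: +5 fires, +6 burnt (F count now 5)
Step 3: +6 fires, +5 burnt (F count now 6)
Step 4: +6 fires, +6 burnt (F count now 6)
Step 5: +2 fires, +6 burnt (F count now 2)
Step 6: +2 fires, +2 burnt (F count now 2)
Step 7: +0 fires, +2 burnt (F count now 0)
Fire out after step 7
Initially T: 28, now '.': 35
Total burnt (originally-T cells now '.'): 27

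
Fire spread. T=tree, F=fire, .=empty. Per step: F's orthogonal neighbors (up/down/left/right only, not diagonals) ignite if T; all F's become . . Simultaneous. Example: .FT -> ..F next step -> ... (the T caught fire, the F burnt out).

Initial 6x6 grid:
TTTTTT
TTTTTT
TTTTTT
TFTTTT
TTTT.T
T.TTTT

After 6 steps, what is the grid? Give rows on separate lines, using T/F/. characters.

Step 1: 4 trees catch fire, 1 burn out
  TTTTTT
  TTTTTT
  TFTTTT
  F.FTTT
  TFTT.T
  T.TTTT
Step 2: 6 trees catch fire, 4 burn out
  TTTTTT
  TFTTTT
  F.FTTT
  ...FTT
  F.FT.T
  T.TTTT
Step 3: 8 trees catch fire, 6 burn out
  TFTTTT
  F.FTTT
  ...FTT
  ....FT
  ...F.T
  F.FTTT
Step 4: 6 trees catch fire, 8 burn out
  F.FTTT
  ...FTT
  ....FT
  .....F
  .....T
  ...FTT
Step 5: 5 trees catch fire, 6 burn out
  ...FTT
  ....FT
  .....F
  ......
  .....F
  ....FT
Step 6: 3 trees catch fire, 5 burn out
  ....FT
  .....F
  ......
  ......
  ......
  .....F

....FT
.....F
......
......
......
.....F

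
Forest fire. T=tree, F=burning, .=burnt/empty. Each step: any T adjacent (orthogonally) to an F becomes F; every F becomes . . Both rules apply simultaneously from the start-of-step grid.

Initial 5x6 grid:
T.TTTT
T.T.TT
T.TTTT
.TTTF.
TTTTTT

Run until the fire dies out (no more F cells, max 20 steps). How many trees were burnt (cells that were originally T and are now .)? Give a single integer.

Answer: 20

Derivation:
Step 1: +3 fires, +1 burnt (F count now 3)
Step 2: +6 fires, +3 burnt (F count now 6)
Step 3: +5 fires, +6 burnt (F count now 5)
Step 4: +4 fires, +5 burnt (F count now 4)
Step 5: +2 fires, +4 burnt (F count now 2)
Step 6: +0 fires, +2 burnt (F count now 0)
Fire out after step 6
Initially T: 23, now '.': 27
Total burnt (originally-T cells now '.'): 20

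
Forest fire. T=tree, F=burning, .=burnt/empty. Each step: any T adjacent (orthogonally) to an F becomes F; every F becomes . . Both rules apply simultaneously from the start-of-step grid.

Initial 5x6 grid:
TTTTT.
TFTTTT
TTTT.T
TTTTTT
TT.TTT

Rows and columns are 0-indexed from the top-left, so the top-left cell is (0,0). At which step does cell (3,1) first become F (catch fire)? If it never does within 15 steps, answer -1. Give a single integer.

Step 1: cell (3,1)='T' (+4 fires, +1 burnt)
Step 2: cell (3,1)='F' (+6 fires, +4 burnt)
  -> target ignites at step 2
Step 3: cell (3,1)='.' (+6 fires, +6 burnt)
Step 4: cell (3,1)='.' (+4 fires, +6 burnt)
Step 5: cell (3,1)='.' (+3 fires, +4 burnt)
Step 6: cell (3,1)='.' (+2 fires, +3 burnt)
Step 7: cell (3,1)='.' (+1 fires, +2 burnt)
Step 8: cell (3,1)='.' (+0 fires, +1 burnt)
  fire out at step 8

2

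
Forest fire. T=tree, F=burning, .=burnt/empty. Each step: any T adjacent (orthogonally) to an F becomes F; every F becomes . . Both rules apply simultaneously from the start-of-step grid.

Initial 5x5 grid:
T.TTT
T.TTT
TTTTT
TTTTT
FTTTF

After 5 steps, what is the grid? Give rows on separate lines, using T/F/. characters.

Step 1: 4 trees catch fire, 2 burn out
  T.TTT
  T.TTT
  TTTTT
  FTTTF
  .FTF.
Step 2: 5 trees catch fire, 4 burn out
  T.TTT
  T.TTT
  FTTTF
  .FTF.
  ..F..
Step 3: 5 trees catch fire, 5 burn out
  T.TTT
  F.TTF
  .FTF.
  ..F..
  .....
Step 4: 4 trees catch fire, 5 burn out
  F.TTF
  ..TF.
  ..F..
  .....
  .....
Step 5: 2 trees catch fire, 4 burn out
  ..TF.
  ..F..
  .....
  .....
  .....

..TF.
..F..
.....
.....
.....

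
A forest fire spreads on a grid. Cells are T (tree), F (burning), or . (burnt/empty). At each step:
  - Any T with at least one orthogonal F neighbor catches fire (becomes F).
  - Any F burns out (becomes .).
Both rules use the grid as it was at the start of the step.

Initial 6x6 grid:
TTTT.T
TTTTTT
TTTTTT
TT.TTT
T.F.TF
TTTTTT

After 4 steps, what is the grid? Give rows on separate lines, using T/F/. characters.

Step 1: 4 trees catch fire, 2 burn out
  TTTT.T
  TTTTTT
  TTTTTT
  TT.TTF
  T...F.
  TTFTTF
Step 2: 5 trees catch fire, 4 burn out
  TTTT.T
  TTTTTT
  TTTTTF
  TT.TF.
  T.....
  TF.FF.
Step 3: 4 trees catch fire, 5 burn out
  TTTT.T
  TTTTTF
  TTTTF.
  TT.F..
  T.....
  F.....
Step 4: 4 trees catch fire, 4 burn out
  TTTT.F
  TTTTF.
  TTTF..
  TT....
  F.....
  ......

TTTT.F
TTTTF.
TTTF..
TT....
F.....
......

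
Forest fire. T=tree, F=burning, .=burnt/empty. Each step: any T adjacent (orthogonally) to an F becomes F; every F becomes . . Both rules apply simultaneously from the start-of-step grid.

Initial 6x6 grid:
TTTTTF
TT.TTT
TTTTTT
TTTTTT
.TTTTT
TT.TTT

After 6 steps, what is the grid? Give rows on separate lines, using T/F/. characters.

Step 1: 2 trees catch fire, 1 burn out
  TTTTF.
  TT.TTF
  TTTTTT
  TTTTTT
  .TTTTT
  TT.TTT
Step 2: 3 trees catch fire, 2 burn out
  TTTF..
  TT.TF.
  TTTTTF
  TTTTTT
  .TTTTT
  TT.TTT
Step 3: 4 trees catch fire, 3 burn out
  TTF...
  TT.F..
  TTTTF.
  TTTTTF
  .TTTTT
  TT.TTT
Step 4: 4 trees catch fire, 4 burn out
  TF....
  TT....
  TTTF..
  TTTTF.
  .TTTTF
  TT.TTT
Step 5: 6 trees catch fire, 4 burn out
  F.....
  TF....
  TTF...
  TTTF..
  .TTTF.
  TT.TTF
Step 6: 5 trees catch fire, 6 burn out
  ......
  F.....
  TF....
  TTF...
  .TTF..
  TT.TF.

......
F.....
TF....
TTF...
.TTF..
TT.TF.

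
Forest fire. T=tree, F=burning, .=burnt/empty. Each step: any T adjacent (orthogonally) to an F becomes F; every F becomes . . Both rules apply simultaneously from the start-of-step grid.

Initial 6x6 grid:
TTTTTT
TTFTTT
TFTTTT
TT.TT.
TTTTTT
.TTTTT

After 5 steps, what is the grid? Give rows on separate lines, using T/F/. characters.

Step 1: 6 trees catch fire, 2 burn out
  TTFTTT
  TF.FTT
  F.FTTT
  TF.TT.
  TTTTTT
  .TTTTT
Step 2: 7 trees catch fire, 6 burn out
  TF.FTT
  F...FT
  ...FTT
  F..TT.
  TFTTTT
  .TTTTT
Step 3: 8 trees catch fire, 7 burn out
  F...FT
  .....F
  ....FT
  ...FT.
  F.FTTT
  .FTTTT
Step 4: 5 trees catch fire, 8 burn out
  .....F
  ......
  .....F
  ....F.
  ...FTT
  ..FTTT
Step 5: 2 trees catch fire, 5 burn out
  ......
  ......
  ......
  ......
  ....FT
  ...FTT

......
......
......
......
....FT
...FTT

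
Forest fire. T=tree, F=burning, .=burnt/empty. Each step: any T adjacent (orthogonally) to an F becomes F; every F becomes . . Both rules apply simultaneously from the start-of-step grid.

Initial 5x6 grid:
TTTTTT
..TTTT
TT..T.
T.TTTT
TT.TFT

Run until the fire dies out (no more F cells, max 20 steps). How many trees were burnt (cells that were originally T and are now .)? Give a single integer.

Step 1: +3 fires, +1 burnt (F count now 3)
Step 2: +3 fires, +3 burnt (F count now 3)
Step 3: +2 fires, +3 burnt (F count now 2)
Step 4: +3 fires, +2 burnt (F count now 3)
Step 5: +3 fires, +3 burnt (F count now 3)
Step 6: +1 fires, +3 burnt (F count now 1)
Step 7: +1 fires, +1 burnt (F count now 1)
Step 8: +1 fires, +1 burnt (F count now 1)
Step 9: +0 fires, +1 burnt (F count now 0)
Fire out after step 9
Initially T: 22, now '.': 25
Total burnt (originally-T cells now '.'): 17

Answer: 17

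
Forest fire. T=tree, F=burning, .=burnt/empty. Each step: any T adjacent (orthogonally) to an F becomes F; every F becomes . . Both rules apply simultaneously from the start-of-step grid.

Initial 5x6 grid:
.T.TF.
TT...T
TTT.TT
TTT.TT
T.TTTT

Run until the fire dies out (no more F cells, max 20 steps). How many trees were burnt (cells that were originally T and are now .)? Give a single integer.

Step 1: +1 fires, +1 burnt (F count now 1)
Step 2: +0 fires, +1 burnt (F count now 0)
Fire out after step 2
Initially T: 20, now '.': 11
Total burnt (originally-T cells now '.'): 1

Answer: 1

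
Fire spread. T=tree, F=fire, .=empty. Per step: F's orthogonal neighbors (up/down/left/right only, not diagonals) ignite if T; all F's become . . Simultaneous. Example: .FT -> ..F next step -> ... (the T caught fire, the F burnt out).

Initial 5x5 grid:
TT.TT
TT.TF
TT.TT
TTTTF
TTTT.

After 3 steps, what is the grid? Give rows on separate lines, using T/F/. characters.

Step 1: 4 trees catch fire, 2 burn out
  TT.TF
  TT.F.
  TT.TF
  TTTF.
  TTTT.
Step 2: 4 trees catch fire, 4 burn out
  TT.F.
  TT...
  TT.F.
  TTF..
  TTTF.
Step 3: 2 trees catch fire, 4 burn out
  TT...
  TT...
  TT...
  TF...
  TTF..

TT...
TT...
TT...
TF...
TTF..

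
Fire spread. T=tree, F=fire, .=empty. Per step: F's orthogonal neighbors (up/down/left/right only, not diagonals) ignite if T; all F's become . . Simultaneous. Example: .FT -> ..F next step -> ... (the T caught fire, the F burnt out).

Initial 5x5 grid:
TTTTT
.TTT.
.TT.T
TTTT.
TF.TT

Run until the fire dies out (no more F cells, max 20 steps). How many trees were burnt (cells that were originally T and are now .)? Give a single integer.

Answer: 17

Derivation:
Step 1: +2 fires, +1 burnt (F count now 2)
Step 2: +3 fires, +2 burnt (F count now 3)
Step 3: +3 fires, +3 burnt (F count now 3)
Step 4: +3 fires, +3 burnt (F count now 3)
Step 5: +4 fires, +3 burnt (F count now 4)
Step 6: +1 fires, +4 burnt (F count now 1)
Step 7: +1 fires, +1 burnt (F count now 1)
Step 8: +0 fires, +1 burnt (F count now 0)
Fire out after step 8
Initially T: 18, now '.': 24
Total burnt (originally-T cells now '.'): 17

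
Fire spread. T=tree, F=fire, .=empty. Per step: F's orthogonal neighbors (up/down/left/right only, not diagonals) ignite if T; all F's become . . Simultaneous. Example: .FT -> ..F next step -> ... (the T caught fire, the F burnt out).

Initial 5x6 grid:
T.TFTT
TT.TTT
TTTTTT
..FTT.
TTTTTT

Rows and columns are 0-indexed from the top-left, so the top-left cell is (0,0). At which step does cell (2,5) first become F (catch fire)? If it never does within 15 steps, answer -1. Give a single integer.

Step 1: cell (2,5)='T' (+6 fires, +2 burnt)
Step 2: cell (2,5)='T' (+7 fires, +6 burnt)
Step 3: cell (2,5)='T' (+6 fires, +7 burnt)
Step 4: cell (2,5)='F' (+3 fires, +6 burnt)
  -> target ignites at step 4
Step 5: cell (2,5)='.' (+1 fires, +3 burnt)
Step 6: cell (2,5)='.' (+0 fires, +1 burnt)
  fire out at step 6

4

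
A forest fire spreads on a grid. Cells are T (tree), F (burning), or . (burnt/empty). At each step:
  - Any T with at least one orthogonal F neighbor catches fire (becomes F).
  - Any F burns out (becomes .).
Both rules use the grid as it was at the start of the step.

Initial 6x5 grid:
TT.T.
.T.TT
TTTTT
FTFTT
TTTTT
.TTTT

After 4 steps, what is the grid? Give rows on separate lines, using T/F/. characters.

Step 1: 6 trees catch fire, 2 burn out
  TT.T.
  .T.TT
  FTFTT
  .F.FT
  FTFTT
  .TTTT
Step 2: 6 trees catch fire, 6 burn out
  TT.T.
  .T.TT
  .F.FT
  ....F
  .F.FT
  .TFTT
Step 3: 6 trees catch fire, 6 burn out
  TT.T.
  .F.FT
  ....F
  .....
  ....F
  .F.FT
Step 4: 4 trees catch fire, 6 burn out
  TF.F.
  ....F
  .....
  .....
  .....
  ....F

TF.F.
....F
.....
.....
.....
....F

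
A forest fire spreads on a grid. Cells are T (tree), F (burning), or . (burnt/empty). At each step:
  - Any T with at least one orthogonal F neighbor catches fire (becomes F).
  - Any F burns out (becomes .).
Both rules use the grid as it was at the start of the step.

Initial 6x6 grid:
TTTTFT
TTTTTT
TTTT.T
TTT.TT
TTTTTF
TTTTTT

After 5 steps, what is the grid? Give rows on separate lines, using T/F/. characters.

Step 1: 6 trees catch fire, 2 burn out
  TTTF.F
  TTTTFT
  TTTT.T
  TTT.TF
  TTTTF.
  TTTTTF
Step 2: 7 trees catch fire, 6 burn out
  TTF...
  TTTF.F
  TTTT.F
  TTT.F.
  TTTF..
  TTTTF.
Step 3: 5 trees catch fire, 7 burn out
  TF....
  TTF...
  TTTF..
  TTT...
  TTF...
  TTTF..
Step 4: 6 trees catch fire, 5 burn out
  F.....
  TF....
  TTF...
  TTF...
  TF....
  TTF...
Step 5: 5 trees catch fire, 6 burn out
  ......
  F.....
  TF....
  TF....
  F.....
  TF....

......
F.....
TF....
TF....
F.....
TF....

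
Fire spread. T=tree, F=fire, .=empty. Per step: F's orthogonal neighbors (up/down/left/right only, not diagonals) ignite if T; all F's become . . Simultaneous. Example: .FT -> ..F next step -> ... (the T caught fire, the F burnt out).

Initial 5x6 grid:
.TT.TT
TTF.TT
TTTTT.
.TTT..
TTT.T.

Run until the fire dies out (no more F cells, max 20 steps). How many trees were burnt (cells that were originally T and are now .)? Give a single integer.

Step 1: +3 fires, +1 burnt (F count now 3)
Step 2: +5 fires, +3 burnt (F count now 5)
Step 3: +5 fires, +5 burnt (F count now 5)
Step 4: +2 fires, +5 burnt (F count now 2)
Step 5: +3 fires, +2 burnt (F count now 3)
Step 6: +1 fires, +3 burnt (F count now 1)
Step 7: +0 fires, +1 burnt (F count now 0)
Fire out after step 7
Initially T: 20, now '.': 29
Total burnt (originally-T cells now '.'): 19

Answer: 19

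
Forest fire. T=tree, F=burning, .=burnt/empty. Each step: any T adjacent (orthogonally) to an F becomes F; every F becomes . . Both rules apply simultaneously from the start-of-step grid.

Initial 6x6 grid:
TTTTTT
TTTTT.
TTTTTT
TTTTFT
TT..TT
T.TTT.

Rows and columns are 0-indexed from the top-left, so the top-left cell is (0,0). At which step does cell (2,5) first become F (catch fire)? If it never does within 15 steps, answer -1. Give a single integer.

Step 1: cell (2,5)='T' (+4 fires, +1 burnt)
Step 2: cell (2,5)='F' (+6 fires, +4 burnt)
  -> target ignites at step 2
Step 3: cell (2,5)='.' (+5 fires, +6 burnt)
Step 4: cell (2,5)='.' (+7 fires, +5 burnt)
Step 5: cell (2,5)='.' (+4 fires, +7 burnt)
Step 6: cell (2,5)='.' (+3 fires, +4 burnt)
Step 7: cell (2,5)='.' (+1 fires, +3 burnt)
Step 8: cell (2,5)='.' (+0 fires, +1 burnt)
  fire out at step 8

2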